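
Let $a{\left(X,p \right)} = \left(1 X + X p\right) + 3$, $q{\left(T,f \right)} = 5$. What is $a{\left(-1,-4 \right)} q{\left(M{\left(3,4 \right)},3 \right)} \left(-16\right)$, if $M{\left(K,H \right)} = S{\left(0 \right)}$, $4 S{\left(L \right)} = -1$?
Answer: $-480$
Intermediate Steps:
$S{\left(L \right)} = - \frac{1}{4}$ ($S{\left(L \right)} = \frac{1}{4} \left(-1\right) = - \frac{1}{4}$)
$M{\left(K,H \right)} = - \frac{1}{4}$
$a{\left(X,p \right)} = 3 + X + X p$ ($a{\left(X,p \right)} = \left(X + X p\right) + 3 = 3 + X + X p$)
$a{\left(-1,-4 \right)} q{\left(M{\left(3,4 \right)},3 \right)} \left(-16\right) = \left(3 - 1 - -4\right) 5 \left(-16\right) = \left(3 - 1 + 4\right) 5 \left(-16\right) = 6 \cdot 5 \left(-16\right) = 30 \left(-16\right) = -480$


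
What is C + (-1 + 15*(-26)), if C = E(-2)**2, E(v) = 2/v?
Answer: -390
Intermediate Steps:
C = 1 (C = (2/(-2))**2 = (2*(-1/2))**2 = (-1)**2 = 1)
C + (-1 + 15*(-26)) = 1 + (-1 + 15*(-26)) = 1 + (-1 - 390) = 1 - 391 = -390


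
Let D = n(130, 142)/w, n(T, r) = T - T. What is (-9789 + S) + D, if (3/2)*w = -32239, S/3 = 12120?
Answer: 26571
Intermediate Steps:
S = 36360 (S = 3*12120 = 36360)
n(T, r) = 0
w = -64478/3 (w = (2/3)*(-32239) = -64478/3 ≈ -21493.)
D = 0 (D = 0/(-64478/3) = 0*(-3/64478) = 0)
(-9789 + S) + D = (-9789 + 36360) + 0 = 26571 + 0 = 26571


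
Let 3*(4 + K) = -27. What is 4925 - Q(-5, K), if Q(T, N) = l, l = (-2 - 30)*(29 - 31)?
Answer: 4861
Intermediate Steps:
K = -13 (K = -4 + (⅓)*(-27) = -4 - 9 = -13)
l = 64 (l = -32*(-2) = 64)
Q(T, N) = 64
4925 - Q(-5, K) = 4925 - 1*64 = 4925 - 64 = 4861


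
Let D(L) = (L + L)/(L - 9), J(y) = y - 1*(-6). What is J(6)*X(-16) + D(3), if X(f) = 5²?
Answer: 299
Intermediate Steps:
J(y) = 6 + y (J(y) = y + 6 = 6 + y)
X(f) = 25
D(L) = 2*L/(-9 + L) (D(L) = (2*L)/(-9 + L) = 2*L/(-9 + L))
J(6)*X(-16) + D(3) = (6 + 6)*25 + 2*3/(-9 + 3) = 12*25 + 2*3/(-6) = 300 + 2*3*(-⅙) = 300 - 1 = 299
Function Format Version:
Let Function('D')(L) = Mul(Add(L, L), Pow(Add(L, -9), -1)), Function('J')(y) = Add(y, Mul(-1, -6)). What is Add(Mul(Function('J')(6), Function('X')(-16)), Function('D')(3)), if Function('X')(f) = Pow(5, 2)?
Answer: 299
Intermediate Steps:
Function('J')(y) = Add(6, y) (Function('J')(y) = Add(y, 6) = Add(6, y))
Function('X')(f) = 25
Function('D')(L) = Mul(2, L, Pow(Add(-9, L), -1)) (Function('D')(L) = Mul(Mul(2, L), Pow(Add(-9, L), -1)) = Mul(2, L, Pow(Add(-9, L), -1)))
Add(Mul(Function('J')(6), Function('X')(-16)), Function('D')(3)) = Add(Mul(Add(6, 6), 25), Mul(2, 3, Pow(Add(-9, 3), -1))) = Add(Mul(12, 25), Mul(2, 3, Pow(-6, -1))) = Add(300, Mul(2, 3, Rational(-1, 6))) = Add(300, -1) = 299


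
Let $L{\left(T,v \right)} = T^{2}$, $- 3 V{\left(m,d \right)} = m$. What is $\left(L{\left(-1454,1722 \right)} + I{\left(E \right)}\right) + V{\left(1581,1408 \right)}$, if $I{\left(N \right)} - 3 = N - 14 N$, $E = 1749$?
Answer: $2090855$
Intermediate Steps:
$V{\left(m,d \right)} = - \frac{m}{3}$
$I{\left(N \right)} = 3 - 13 N$ ($I{\left(N \right)} = 3 + \left(N - 14 N\right) = 3 - 13 N$)
$\left(L{\left(-1454,1722 \right)} + I{\left(E \right)}\right) + V{\left(1581,1408 \right)} = \left(\left(-1454\right)^{2} + \left(3 - 22737\right)\right) - 527 = \left(2114116 + \left(3 - 22737\right)\right) - 527 = \left(2114116 - 22734\right) - 527 = 2091382 - 527 = 2090855$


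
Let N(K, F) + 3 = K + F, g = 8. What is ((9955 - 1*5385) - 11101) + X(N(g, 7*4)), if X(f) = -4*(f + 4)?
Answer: -6679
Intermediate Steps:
N(K, F) = -3 + F + K (N(K, F) = -3 + (K + F) = -3 + (F + K) = -3 + F + K)
X(f) = -16 - 4*f (X(f) = -4*(4 + f) = -16 - 4*f)
((9955 - 1*5385) - 11101) + X(N(g, 7*4)) = ((9955 - 1*5385) - 11101) + (-16 - 4*(-3 + 7*4 + 8)) = ((9955 - 5385) - 11101) + (-16 - 4*(-3 + 28 + 8)) = (4570 - 11101) + (-16 - 4*33) = -6531 + (-16 - 132) = -6531 - 148 = -6679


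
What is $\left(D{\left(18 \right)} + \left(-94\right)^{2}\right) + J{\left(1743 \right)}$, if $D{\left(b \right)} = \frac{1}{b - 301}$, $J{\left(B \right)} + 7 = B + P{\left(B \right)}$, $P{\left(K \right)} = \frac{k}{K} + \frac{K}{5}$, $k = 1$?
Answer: $\frac{26933959907}{2466345} \approx 10921.0$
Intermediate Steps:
$P{\left(K \right)} = \frac{1}{K} + \frac{K}{5}$ ($P{\left(K \right)} = 1 \frac{1}{K} + \frac{K}{5} = \frac{1}{K} + K \frac{1}{5} = \frac{1}{K} + \frac{K}{5}$)
$J{\left(B \right)} = -7 + \frac{1}{B} + \frac{6 B}{5}$ ($J{\left(B \right)} = -7 + \left(B + \left(\frac{1}{B} + \frac{B}{5}\right)\right) = -7 + \left(\frac{1}{B} + \frac{6 B}{5}\right) = -7 + \frac{1}{B} + \frac{6 B}{5}$)
$D{\left(b \right)} = \frac{1}{-301 + b}$
$\left(D{\left(18 \right)} + \left(-94\right)^{2}\right) + J{\left(1743 \right)} = \left(\frac{1}{-301 + 18} + \left(-94\right)^{2}\right) + \left(-7 + \frac{1}{1743} + \frac{6}{5} \cdot 1743\right) = \left(\frac{1}{-283} + 8836\right) + \left(-7 + \frac{1}{1743} + \frac{10458}{5}\right) = \left(- \frac{1}{283} + 8836\right) + \frac{18167294}{8715} = \frac{2500587}{283} + \frac{18167294}{8715} = \frac{26933959907}{2466345}$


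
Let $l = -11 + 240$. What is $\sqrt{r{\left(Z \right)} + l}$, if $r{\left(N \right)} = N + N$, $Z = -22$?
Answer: $\sqrt{185} \approx 13.601$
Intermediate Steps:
$r{\left(N \right)} = 2 N$
$l = 229$
$\sqrt{r{\left(Z \right)} + l} = \sqrt{2 \left(-22\right) + 229} = \sqrt{-44 + 229} = \sqrt{185}$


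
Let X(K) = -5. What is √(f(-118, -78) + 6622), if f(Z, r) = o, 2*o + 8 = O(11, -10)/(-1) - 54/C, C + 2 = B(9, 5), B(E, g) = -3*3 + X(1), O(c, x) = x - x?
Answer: √105915/4 ≈ 81.361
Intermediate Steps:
O(c, x) = 0
B(E, g) = -14 (B(E, g) = -3*3 - 5 = -9 - 5 = -14)
C = -16 (C = -2 - 14 = -16)
o = -37/16 (o = -4 + (0/(-1) - 54/(-16))/2 = -4 + (0*(-1) - 54*(-1/16))/2 = -4 + (0 + 27/8)/2 = -4 + (½)*(27/8) = -4 + 27/16 = -37/16 ≈ -2.3125)
f(Z, r) = -37/16
√(f(-118, -78) + 6622) = √(-37/16 + 6622) = √(105915/16) = √105915/4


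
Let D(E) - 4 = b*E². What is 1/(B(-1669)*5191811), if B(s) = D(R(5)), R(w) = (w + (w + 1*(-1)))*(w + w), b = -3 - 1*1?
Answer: -1/168193909156 ≈ -5.9455e-12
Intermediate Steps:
b = -4 (b = -3 - 1 = -4)
R(w) = 2*w*(-1 + 2*w) (R(w) = (w + (w - 1))*(2*w) = (w + (-1 + w))*(2*w) = (-1 + 2*w)*(2*w) = 2*w*(-1 + 2*w))
D(E) = 4 - 4*E²
B(s) = -32396 (B(s) = 4 - 4*100*(-1 + 2*5)² = 4 - 4*100*(-1 + 10)² = 4 - 4*(2*5*9)² = 4 - 4*90² = 4 - 4*8100 = 4 - 32400 = -32396)
1/(B(-1669)*5191811) = 1/(-32396*5191811) = -1/32396*1/5191811 = -1/168193909156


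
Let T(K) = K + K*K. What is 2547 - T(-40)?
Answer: 987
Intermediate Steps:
T(K) = K + K**2
2547 - T(-40) = 2547 - (-40)*(1 - 40) = 2547 - (-40)*(-39) = 2547 - 1*1560 = 2547 - 1560 = 987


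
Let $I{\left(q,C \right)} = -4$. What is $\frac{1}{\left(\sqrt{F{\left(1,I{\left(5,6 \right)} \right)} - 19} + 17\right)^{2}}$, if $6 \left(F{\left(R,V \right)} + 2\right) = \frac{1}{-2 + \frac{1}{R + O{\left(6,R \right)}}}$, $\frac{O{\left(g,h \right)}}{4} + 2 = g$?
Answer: $\frac{4356}{\left(1122 + 5 i \sqrt{3674}\right)^{2}} \approx 0.0027863 - 0.0016237 i$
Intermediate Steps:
$O{\left(g,h \right)} = -8 + 4 g$
$F{\left(R,V \right)} = -2 + \frac{1}{6 \left(-2 + \frac{1}{16 + R}\right)}$ ($F{\left(R,V \right)} = -2 + \frac{1}{6 \left(-2 + \frac{1}{R + \left(-8 + 4 \cdot 6\right)}\right)} = -2 + \frac{1}{6 \left(-2 + \frac{1}{R + \left(-8 + 24\right)}\right)} = -2 + \frac{1}{6 \left(-2 + \frac{1}{R + 16}\right)} = -2 + \frac{1}{6 \left(-2 + \frac{1}{16 + R}\right)}$)
$\frac{1}{\left(\sqrt{F{\left(1,I{\left(5,6 \right)} \right)} - 19} + 17\right)^{2}} = \frac{1}{\left(\sqrt{\frac{-388 - 25}{6 \left(31 + 2 \cdot 1\right)} - 19} + 17\right)^{2}} = \frac{1}{\left(\sqrt{\frac{-388 - 25}{6 \left(31 + 2\right)} - 19} + 17\right)^{2}} = \frac{1}{\left(\sqrt{\frac{1}{6} \cdot \frac{1}{33} \left(-413\right) - 19} + 17\right)^{2}} = \frac{1}{\left(\sqrt{- \frac{413}{198} - 19} + 17\right)^{2}} = \frac{1}{\left(\sqrt{- \frac{4175}{198}} + 17\right)^{2}} = \frac{1}{\left(\frac{5 i \sqrt{3674}}{66} + 17\right)^{2}} = \frac{1}{\left(17 + \frac{5 i \sqrt{3674}}{66}\right)^{2}}$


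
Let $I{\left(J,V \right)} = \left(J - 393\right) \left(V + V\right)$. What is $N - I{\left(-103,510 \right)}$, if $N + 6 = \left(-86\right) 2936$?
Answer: $253418$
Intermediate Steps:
$I{\left(J,V \right)} = 2 V \left(-393 + J\right)$ ($I{\left(J,V \right)} = \left(-393 + J\right) 2 V = 2 V \left(-393 + J\right)$)
$N = -252502$ ($N = -6 - 252496 = -252502$)
$N - I{\left(-103,510 \right)} = -252502 - 2 \cdot 510 \left(-393 - 103\right) = -252502 - 2 \cdot 510 \left(-496\right) = -252502 - -505920 = -252502 + 505920 = 253418$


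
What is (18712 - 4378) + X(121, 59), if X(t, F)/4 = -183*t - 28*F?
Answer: -80846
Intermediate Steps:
X(t, F) = -732*t - 112*F (X(t, F) = 4*(-183*t - 28*F) = -732*t - 112*F)
(18712 - 4378) + X(121, 59) = (18712 - 4378) + (-732*121 - 112*59) = 14334 + (-88572 - 6608) = 14334 - 95180 = -80846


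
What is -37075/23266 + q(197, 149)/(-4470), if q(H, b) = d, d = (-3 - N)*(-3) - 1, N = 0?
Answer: -82955689/51999510 ≈ -1.5953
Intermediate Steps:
d = 8 (d = (-3 - 1*0)*(-3) - 1 = (-3 + 0)*(-3) - 1 = -3*(-3) - 1 = 9 - 1 = 8)
q(H, b) = 8
-37075/23266 + q(197, 149)/(-4470) = -37075/23266 + 8/(-4470) = -37075*1/23266 + 8*(-1/4470) = -37075/23266 - 4/2235 = -82955689/51999510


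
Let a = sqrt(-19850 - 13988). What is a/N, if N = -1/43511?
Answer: -43511*I*sqrt(33838) ≈ -8.0039e+6*I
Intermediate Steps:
a = I*sqrt(33838) (a = sqrt(-33838) = I*sqrt(33838) ≈ 183.95*I)
N = -1/43511 (N = -1*1/43511 = -1/43511 ≈ -2.2983e-5)
a/N = (I*sqrt(33838))/(-1/43511) = (I*sqrt(33838))*(-43511) = -43511*I*sqrt(33838)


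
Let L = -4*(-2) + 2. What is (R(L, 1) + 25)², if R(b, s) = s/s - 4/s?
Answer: 484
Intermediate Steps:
L = 10 (L = 8 + 2 = 10)
R(b, s) = 1 - 4/s
(R(L, 1) + 25)² = ((-4 + 1)/1 + 25)² = (1*(-3) + 25)² = (-3 + 25)² = 22² = 484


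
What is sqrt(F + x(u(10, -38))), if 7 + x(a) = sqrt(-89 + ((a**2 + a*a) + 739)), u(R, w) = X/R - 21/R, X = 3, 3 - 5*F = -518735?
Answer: sqrt(2593515 + 10*sqrt(4103))/5 ≈ 322.13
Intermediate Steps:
F = 518738/5 (F = 3/5 - 1/5*(-518735) = 3/5 + 103747 = 518738/5 ≈ 1.0375e+5)
u(R, w) = -18/R (u(R, w) = 3/R - 21/R = -18/R)
x(a) = -7 + sqrt(650 + 2*a**2) (x(a) = -7 + sqrt(-89 + ((a**2 + a*a) + 739)) = -7 + sqrt(-89 + ((a**2 + a**2) + 739)) = -7 + sqrt(-89 + (2*a**2 + 739)) = -7 + sqrt(-89 + (739 + 2*a**2)) = -7 + sqrt(650 + 2*a**2))
sqrt(F + x(u(10, -38))) = sqrt(518738/5 + (-7 + sqrt(650 + 2*(-18/10)**2))) = sqrt(518738/5 + (-7 + sqrt(650 + 2*(-18*1/10)**2))) = sqrt(518738/5 + (-7 + sqrt(650 + 2*(-9/5)**2))) = sqrt(518738/5 + (-7 + sqrt(650 + 2*(81/25)))) = sqrt(518738/5 + (-7 + sqrt(650 + 162/25))) = sqrt(518738/5 + (-7 + sqrt(16412/25))) = sqrt(518738/5 + (-7 + 2*sqrt(4103)/5)) = sqrt(518703/5 + 2*sqrt(4103)/5)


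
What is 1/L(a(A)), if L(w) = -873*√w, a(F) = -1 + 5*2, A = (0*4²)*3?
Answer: -1/2619 ≈ -0.00038183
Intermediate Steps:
A = 0 (A = (0*16)*3 = 0*3 = 0)
a(F) = 9 (a(F) = -1 + 10 = 9)
1/L(a(A)) = 1/(-873*√9) = 1/(-873*3) = 1/(-2619) = -1/2619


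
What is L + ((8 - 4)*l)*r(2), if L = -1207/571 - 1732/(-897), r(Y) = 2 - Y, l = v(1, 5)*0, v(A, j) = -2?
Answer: -93707/512187 ≈ -0.18295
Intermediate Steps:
l = 0 (l = -2*0 = 0)
L = -93707/512187 (L = -1207*1/571 - 1732*(-1/897) = -1207/571 + 1732/897 = -93707/512187 ≈ -0.18295)
L + ((8 - 4)*l)*r(2) = -93707/512187 + ((8 - 4)*0)*(2 - 1*2) = -93707/512187 + (4*0)*(2 - 2) = -93707/512187 + 0*0 = -93707/512187 + 0 = -93707/512187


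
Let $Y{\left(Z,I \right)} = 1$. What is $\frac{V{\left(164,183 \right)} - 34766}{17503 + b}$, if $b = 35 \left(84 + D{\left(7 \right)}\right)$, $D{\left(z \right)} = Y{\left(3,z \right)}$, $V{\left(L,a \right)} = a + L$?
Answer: $- \frac{11473}{6826} \approx -1.6808$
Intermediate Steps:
$V{\left(L,a \right)} = L + a$
$D{\left(z \right)} = 1$
$b = 2975$ ($b = 35 \left(84 + 1\right) = 35 \cdot 85 = 2975$)
$\frac{V{\left(164,183 \right)} - 34766}{17503 + b} = \frac{\left(164 + 183\right) - 34766}{17503 + 2975} = \frac{347 - 34766}{20478} = \left(-34419\right) \frac{1}{20478} = - \frac{11473}{6826}$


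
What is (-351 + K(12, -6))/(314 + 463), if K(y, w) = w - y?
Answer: -123/259 ≈ -0.47490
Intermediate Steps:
(-351 + K(12, -6))/(314 + 463) = (-351 + (-6 - 1*12))/(314 + 463) = (-351 + (-6 - 12))/777 = (-351 - 18)*(1/777) = -369*1/777 = -123/259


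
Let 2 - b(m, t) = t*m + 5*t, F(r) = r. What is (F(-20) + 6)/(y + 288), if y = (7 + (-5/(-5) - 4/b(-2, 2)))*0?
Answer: -7/144 ≈ -0.048611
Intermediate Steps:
b(m, t) = 2 - 5*t - m*t (b(m, t) = 2 - (t*m + 5*t) = 2 - (m*t + 5*t) = 2 - (5*t + m*t) = 2 + (-5*t - m*t) = 2 - 5*t - m*t)
y = 0 (y = (7 + (-5/(-5) - 4/(2 - 5*2 - 1*(-2)*2)))*0 = (7 + (-5*(-⅕) - 4/(2 - 10 + 4)))*0 = (7 + (1 - 4/(-4)))*0 = (7 + (1 - 4*(-¼)))*0 = (7 + (1 + 1))*0 = (7 + 2)*0 = 9*0 = 0)
(F(-20) + 6)/(y + 288) = (-20 + 6)/(0 + 288) = -14/288 = -14*1/288 = -7/144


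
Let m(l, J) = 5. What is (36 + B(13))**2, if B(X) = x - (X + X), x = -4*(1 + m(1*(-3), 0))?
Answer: 196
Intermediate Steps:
x = -24 (x = -4*(1 + 5) = -4*6 = -24)
B(X) = -24 - 2*X (B(X) = -24 - (X + X) = -24 - 2*X)
(36 + B(13))**2 = (36 + (-24 - 2*13))**2 = (36 + (-24 - 26))**2 = (36 - 50)**2 = (-14)**2 = 196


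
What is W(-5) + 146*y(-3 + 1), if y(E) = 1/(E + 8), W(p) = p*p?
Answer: 148/3 ≈ 49.333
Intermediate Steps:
W(p) = p²
y(E) = 1/(8 + E)
W(-5) + 146*y(-3 + 1) = (-5)² + 146/(8 + (-3 + 1)) = 25 + 146/(8 - 2) = 25 + 146/6 = 25 + 146*(⅙) = 25 + 73/3 = 148/3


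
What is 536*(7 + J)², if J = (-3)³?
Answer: 214400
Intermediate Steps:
J = -27
536*(7 + J)² = 536*(7 - 27)² = 536*(-20)² = 536*400 = 214400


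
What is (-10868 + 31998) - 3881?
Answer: 17249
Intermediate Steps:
(-10868 + 31998) - 3881 = 21130 - 3881 = 17249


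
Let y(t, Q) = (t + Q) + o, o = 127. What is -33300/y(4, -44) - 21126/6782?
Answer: -37946427/98339 ≈ -385.87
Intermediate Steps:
y(t, Q) = 127 + Q + t (y(t, Q) = (t + Q) + 127 = (Q + t) + 127 = 127 + Q + t)
-33300/y(4, -44) - 21126/6782 = -33300/(127 - 44 + 4) - 21126/6782 = -33300/87 - 21126*1/6782 = -33300*1/87 - 10563/3391 = -11100/29 - 10563/3391 = -37946427/98339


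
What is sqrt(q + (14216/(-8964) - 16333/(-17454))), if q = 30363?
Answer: sqrt(573487581432736986)/4346046 ≈ 174.25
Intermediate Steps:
sqrt(q + (14216/(-8964) - 16333/(-17454))) = sqrt(30363 + (14216/(-8964) - 16333/(-17454))) = sqrt(30363 + (14216*(-1/8964) - 16333*(-1/17454))) = sqrt(30363 + (-3554/2241 + 16333/17454)) = sqrt(30363 - 8476421/13038138) = sqrt(395868507673/13038138) = sqrt(573487581432736986)/4346046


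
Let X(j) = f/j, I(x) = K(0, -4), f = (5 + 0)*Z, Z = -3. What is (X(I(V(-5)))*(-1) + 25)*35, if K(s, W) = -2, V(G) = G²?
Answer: 1225/2 ≈ 612.50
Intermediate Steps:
f = -15 (f = (5 + 0)*(-3) = 5*(-3) = -15)
I(x) = -2
X(j) = -15/j
(X(I(V(-5)))*(-1) + 25)*35 = (-15/(-2)*(-1) + 25)*35 = (-15*(-½)*(-1) + 25)*35 = ((15/2)*(-1) + 25)*35 = (-15/2 + 25)*35 = (35/2)*35 = 1225/2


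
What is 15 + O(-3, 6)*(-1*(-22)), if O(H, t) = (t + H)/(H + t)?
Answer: 37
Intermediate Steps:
O(H, t) = 1 (O(H, t) = (H + t)/(H + t) = 1)
15 + O(-3, 6)*(-1*(-22)) = 15 + 1*(-1*(-22)) = 15 + 1*22 = 15 + 22 = 37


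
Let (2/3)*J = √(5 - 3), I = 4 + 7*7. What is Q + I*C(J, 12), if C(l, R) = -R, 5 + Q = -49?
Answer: -690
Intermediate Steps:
Q = -54 (Q = -5 - 49 = -54)
I = 53 (I = 4 + 49 = 53)
J = 3*√2/2 (J = 3*√(5 - 3)/2 = 3*√2/2 ≈ 2.1213)
Q + I*C(J, 12) = -54 + 53*(-1*12) = -54 + 53*(-12) = -54 - 636 = -690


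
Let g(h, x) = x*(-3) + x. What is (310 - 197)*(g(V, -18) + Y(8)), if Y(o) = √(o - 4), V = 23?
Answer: 4294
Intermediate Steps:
g(h, x) = -2*x (g(h, x) = -3*x + x = -2*x)
Y(o) = √(-4 + o)
(310 - 197)*(g(V, -18) + Y(8)) = (310 - 197)*(-2*(-18) + √(-4 + 8)) = 113*(36 + √4) = 113*(36 + 2) = 113*38 = 4294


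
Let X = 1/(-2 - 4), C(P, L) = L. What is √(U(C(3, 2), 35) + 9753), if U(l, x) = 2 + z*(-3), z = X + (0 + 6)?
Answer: 5*√1558/2 ≈ 98.679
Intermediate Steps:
X = -⅙ (X = 1/(-6) = -⅙ ≈ -0.16667)
z = 35/6 (z = -⅙ + (0 + 6) = -⅙ + 6 = 35/6 ≈ 5.8333)
U(l, x) = -31/2 (U(l, x) = 2 + (35/6)*(-3) = 2 - 35/2 = -31/2)
√(U(C(3, 2), 35) + 9753) = √(-31/2 + 9753) = √(19475/2) = 5*√1558/2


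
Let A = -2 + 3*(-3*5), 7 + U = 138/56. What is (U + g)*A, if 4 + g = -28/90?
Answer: 523909/1260 ≈ 415.80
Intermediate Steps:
g = -194/45 (g = -4 - 28/90 = -4 - 28*1/90 = -4 - 14/45 = -194/45 ≈ -4.3111)
U = -127/28 (U = -7 + 138/56 = -7 + 138*(1/56) = -7 + 69/28 = -127/28 ≈ -4.5357)
A = -47 (A = -2 + 3*(-15) = -2 - 45 = -47)
(U + g)*A = (-127/28 - 194/45)*(-47) = -11147/1260*(-47) = 523909/1260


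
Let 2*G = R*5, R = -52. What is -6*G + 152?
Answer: 932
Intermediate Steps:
G = -130 (G = (-52*5)/2 = (1/2)*(-260) = -130)
-6*G + 152 = -6*(-130) + 152 = 780 + 152 = 932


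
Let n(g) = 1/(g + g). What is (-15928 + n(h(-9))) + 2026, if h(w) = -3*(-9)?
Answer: -750707/54 ≈ -13902.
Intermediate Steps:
h(w) = 27
n(g) = 1/(2*g)
(-15928 + n(h(-9))) + 2026 = (-15928 + (½)/27) + 2026 = (-15928 + (½)*(1/27)) + 2026 = (-15928 + 1/54) + 2026 = -860111/54 + 2026 = -750707/54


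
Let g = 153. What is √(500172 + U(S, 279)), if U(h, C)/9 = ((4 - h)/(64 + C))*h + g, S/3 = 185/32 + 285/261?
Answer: √1037035671108801/45472 ≈ 708.20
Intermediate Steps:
S = 19135/928 (S = 3*(185/32 + 285/261) = 3*(185*(1/32) + 285*(1/261)) = 3*(185/32 + 95/87) = 3*(19135/2784) = 19135/928 ≈ 20.620)
U(h, C) = 1377 + 9*h*(4 - h)/(64 + C) (U(h, C) = 9*(((4 - h)/(64 + C))*h + 153) = 9*(h*(4 - h)/(64 + C) + 153) = 9*(153 + h*(4 - h)/(64 + C)) = 1377 + 9*h*(4 - h)/(64 + C))
√(500172 + U(S, 279)) = √(500172 + 9*(9792 - (19135/928)² + 4*(19135/928) + 153*279)/(64 + 279)) = √(500172 + 9*(9792 - 1*366148225/861184 + 19135/232 + 42687)/343) = √(500172 + 9*(1/343)*(9792 - 366148225/861184 + 19135/232 + 42687)) = √(500172 + 9*(1/343)*(44898956031/861184)) = √(500172 + 404090604279/295386112) = √(148147953015543/295386112) = √1037035671108801/45472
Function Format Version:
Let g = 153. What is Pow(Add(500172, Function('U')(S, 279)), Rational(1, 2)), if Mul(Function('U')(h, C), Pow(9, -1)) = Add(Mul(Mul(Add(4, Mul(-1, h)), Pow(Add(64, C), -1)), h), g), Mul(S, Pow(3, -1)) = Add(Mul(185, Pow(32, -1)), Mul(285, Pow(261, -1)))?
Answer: Mul(Rational(1, 45472), Pow(1037035671108801, Rational(1, 2))) ≈ 708.20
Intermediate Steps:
S = Rational(19135, 928) (S = Mul(3, Add(Mul(185, Pow(32, -1)), Mul(285, Pow(261, -1)))) = Mul(3, Add(Mul(185, Rational(1, 32)), Mul(285, Rational(1, 261)))) = Mul(3, Add(Rational(185, 32), Rational(95, 87))) = Mul(3, Rational(19135, 2784)) = Rational(19135, 928) ≈ 20.620)
Function('U')(h, C) = Add(1377, Mul(9, h, Pow(Add(64, C), -1), Add(4, Mul(-1, h)))) (Function('U')(h, C) = Mul(9, Add(Mul(Mul(Add(4, Mul(-1, h)), Pow(Add(64, C), -1)), h), 153)) = Mul(9, Add(Mul(Mul(Pow(Add(64, C), -1), Add(4, Mul(-1, h))), h), 153)) = Mul(9, Add(Mul(h, Pow(Add(64, C), -1), Add(4, Mul(-1, h))), 153)) = Mul(9, Add(153, Mul(h, Pow(Add(64, C), -1), Add(4, Mul(-1, h))))) = Add(1377, Mul(9, h, Pow(Add(64, C), -1), Add(4, Mul(-1, h)))))
Pow(Add(500172, Function('U')(S, 279)), Rational(1, 2)) = Pow(Add(500172, Mul(9, Pow(Add(64, 279), -1), Add(9792, Mul(-1, Pow(Rational(19135, 928), 2)), Mul(4, Rational(19135, 928)), Mul(153, 279)))), Rational(1, 2)) = Pow(Add(500172, Mul(9, Pow(343, -1), Add(9792, Mul(-1, Rational(366148225, 861184)), Rational(19135, 232), 42687))), Rational(1, 2)) = Pow(Add(500172, Mul(9, Rational(1, 343), Add(9792, Rational(-366148225, 861184), Rational(19135, 232), 42687))), Rational(1, 2)) = Pow(Add(500172, Mul(9, Rational(1, 343), Rational(44898956031, 861184))), Rational(1, 2)) = Pow(Add(500172, Rational(404090604279, 295386112)), Rational(1, 2)) = Pow(Rational(148147953015543, 295386112), Rational(1, 2)) = Mul(Rational(1, 45472), Pow(1037035671108801, Rational(1, 2)))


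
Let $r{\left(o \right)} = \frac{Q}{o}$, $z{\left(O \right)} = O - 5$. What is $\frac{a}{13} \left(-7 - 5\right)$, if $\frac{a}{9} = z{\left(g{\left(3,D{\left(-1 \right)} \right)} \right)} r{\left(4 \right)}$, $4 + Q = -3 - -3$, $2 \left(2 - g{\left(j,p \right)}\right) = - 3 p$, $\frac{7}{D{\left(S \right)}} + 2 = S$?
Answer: $-54$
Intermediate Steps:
$D{\left(S \right)} = \frac{7}{-2 + S}$
$g{\left(j,p \right)} = 2 + \frac{3 p}{2}$ ($g{\left(j,p \right)} = 2 - \frac{\left(-3\right) p}{2} = 2 + \frac{3 p}{2}$)
$Q = -4$ ($Q = -4 - 0 = -4 + \left(-3 + 3\right) = -4 + 0 = -4$)
$z{\left(O \right)} = -5 + O$
$r{\left(o \right)} = - \frac{4}{o}$
$a = \frac{117}{2}$ ($a = 9 \left(-5 + \left(2 + \frac{3 \frac{7}{-2 - 1}}{2}\right)\right) \left(- \frac{4}{4}\right) = 9 \left(-5 + \left(2 + \frac{3 \frac{7}{-3}}{2}\right)\right) \left(\left(-4\right) \frac{1}{4}\right) = 9 \left(-5 + \left(2 + \frac{3 \cdot 7 \left(- \frac{1}{3}\right)}{2}\right)\right) \left(-1\right) = 9 \left(-5 + \left(2 + \frac{3}{2} \left(- \frac{7}{3}\right)\right)\right) \left(-1\right) = 9 \left(-5 + \left(2 - \frac{7}{2}\right)\right) \left(-1\right) = 9 \left(-5 - \frac{3}{2}\right) \left(-1\right) = 9 \left(\left(- \frac{13}{2}\right) \left(-1\right)\right) = 9 \cdot \frac{13}{2} = \frac{117}{2} \approx 58.5$)
$\frac{a}{13} \left(-7 - 5\right) = \frac{117}{2 \cdot 13} \left(-7 - 5\right) = \frac{117}{2} \cdot \frac{1}{13} \left(-12\right) = \frac{9}{2} \left(-12\right) = -54$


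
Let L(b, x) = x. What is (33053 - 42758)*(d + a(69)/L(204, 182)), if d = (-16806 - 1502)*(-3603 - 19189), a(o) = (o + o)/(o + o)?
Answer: -737038658525865/182 ≈ -4.0497e+12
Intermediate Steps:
a(o) = 1 (a(o) = (2*o)/((2*o)) = (2*o)*(1/(2*o)) = 1)
d = 417275936 (d = -18308*(-22792) = 417275936)
(33053 - 42758)*(d + a(69)/L(204, 182)) = (33053 - 42758)*(417275936 + 1/182) = -9705*(417275936 + 1*(1/182)) = -9705*(417275936 + 1/182) = -9705*75944220353/182 = -737038658525865/182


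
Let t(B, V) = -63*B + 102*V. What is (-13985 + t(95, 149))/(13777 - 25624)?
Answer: 4772/11847 ≈ 0.40280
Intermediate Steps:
(-13985 + t(95, 149))/(13777 - 25624) = (-13985 + (-63*95 + 102*149))/(13777 - 25624) = (-13985 + (-5985 + 15198))/(-11847) = (-13985 + 9213)*(-1/11847) = -4772*(-1/11847) = 4772/11847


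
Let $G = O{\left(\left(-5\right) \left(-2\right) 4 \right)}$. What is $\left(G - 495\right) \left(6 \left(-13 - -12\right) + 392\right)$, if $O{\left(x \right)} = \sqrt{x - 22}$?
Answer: $-191070 + 1158 \sqrt{2} \approx -1.8943 \cdot 10^{5}$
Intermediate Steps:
$O{\left(x \right)} = \sqrt{-22 + x}$
$G = 3 \sqrt{2}$ ($G = \sqrt{-22 + \left(-5\right) \left(-2\right) 4} = \sqrt{-22 + 10 \cdot 4} = \sqrt{-22 + 40} = \sqrt{18} = 3 \sqrt{2} \approx 4.2426$)
$\left(G - 495\right) \left(6 \left(-13 - -12\right) + 392\right) = \left(3 \sqrt{2} - 495\right) \left(6 \left(-13 - -12\right) + 392\right) = \left(-495 + 3 \sqrt{2}\right) \left(6 \left(-13 + 12\right) + 392\right) = \left(-495 + 3 \sqrt{2}\right) \left(6 \left(-1\right) + 392\right) = \left(-495 + 3 \sqrt{2}\right) \left(-6 + 392\right) = \left(-495 + 3 \sqrt{2}\right) 386 = -191070 + 1158 \sqrt{2}$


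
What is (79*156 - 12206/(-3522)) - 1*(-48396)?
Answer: 106934023/1761 ≈ 60723.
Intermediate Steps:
(79*156 - 12206/(-3522)) - 1*(-48396) = (12324 - 12206*(-1/3522)) + 48396 = (12324 + 6103/1761) + 48396 = 21708667/1761 + 48396 = 106934023/1761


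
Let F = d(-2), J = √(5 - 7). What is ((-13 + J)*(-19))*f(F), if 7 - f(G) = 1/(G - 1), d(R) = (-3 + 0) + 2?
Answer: 3705/2 - 285*I*√2/2 ≈ 1852.5 - 201.53*I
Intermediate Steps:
J = I*√2 (J = √(-2) = I*√2 ≈ 1.4142*I)
d(R) = -1 (d(R) = -3 + 2 = -1)
F = -1
f(G) = 7 - 1/(-1 + G) (f(G) = 7 - 1/(G - 1) = 7 - 1/(-1 + G))
((-13 + J)*(-19))*f(F) = ((-13 + I*√2)*(-19))*((-8 + 7*(-1))/(-1 - 1)) = (247 - 19*I*√2)*((-8 - 7)/(-2)) = (247 - 19*I*√2)*(-½*(-15)) = (247 - 19*I*√2)*(15/2) = 3705/2 - 285*I*√2/2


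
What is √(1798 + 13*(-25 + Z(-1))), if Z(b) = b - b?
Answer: √1473 ≈ 38.380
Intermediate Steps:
Z(b) = 0
√(1798 + 13*(-25 + Z(-1))) = √(1798 + 13*(-25 + 0)) = √(1798 + 13*(-25)) = √(1798 - 325) = √1473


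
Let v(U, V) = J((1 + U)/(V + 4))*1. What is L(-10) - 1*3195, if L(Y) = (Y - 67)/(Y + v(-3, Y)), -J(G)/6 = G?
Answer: -38263/12 ≈ -3188.6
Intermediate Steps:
J(G) = -6*G
v(U, V) = -6*(1 + U)/(4 + V) (v(U, V) = -6*(1 + U)/(V + 4)*1 = -6*(1 + U)/(4 + V)*1 = -6*(1 + U)/(4 + V))
L(Y) = (-67 + Y)/(Y + 12/(4 + Y)) (L(Y) = (Y - 67)/(Y + 6*(-1 - 1*(-3))/(4 + Y)) = (-67 + Y)/(Y + 6*(-1 + 3)/(4 + Y)) = (-67 + Y)/(Y + 6*2/(4 + Y)) = (-67 + Y)/(Y + 12/(4 + Y)))
L(-10) - 1*3195 = (-67 - 10)*(4 - 10)/(12 - 10*(4 - 10)) - 1*3195 = -77*(-6)/(12 - 10*(-6)) - 3195 = -77*(-6)/(12 + 60) - 3195 = -77*(-6)/72 - 3195 = (1/72)*(-77)*(-6) - 3195 = 77/12 - 3195 = -38263/12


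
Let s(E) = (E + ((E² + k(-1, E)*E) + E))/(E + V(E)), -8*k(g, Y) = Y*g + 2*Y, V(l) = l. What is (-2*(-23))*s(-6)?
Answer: -299/4 ≈ -74.750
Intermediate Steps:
k(g, Y) = -Y/4 - Y*g/8 (k(g, Y) = -(Y*g + 2*Y)/8 = -(2*Y + Y*g)/8 = -Y/4 - Y*g/8)
s(E) = (2*E + 7*E²/8)/(2*E) (s(E) = (E + ((E² + (-E*(2 - 1)/8)*E) + E))/(E + E) = (E + ((E² + (-⅛*E*1)*E) + E))/((2*E)) = (E + ((E² + (-E/8)*E) + E))*(1/(2*E)) = (E + ((E² - E²/8) + E))*(1/(2*E)) = (E + (7*E²/8 + E))*(1/(2*E)) = (E + (E + 7*E²/8))*(1/(2*E)) = (2*E + 7*E²/8)*(1/(2*E)) = (2*E + 7*E²/8)/(2*E))
(-2*(-23))*s(-6) = (-2*(-23))*(1 + (7/16)*(-6)) = 46*(1 - 21/8) = 46*(-13/8) = -299/4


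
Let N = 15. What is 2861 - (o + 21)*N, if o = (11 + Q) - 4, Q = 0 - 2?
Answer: 2471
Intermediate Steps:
Q = -2
o = 5 (o = (11 - 2) - 4 = 9 - 4 = 5)
2861 - (o + 21)*N = 2861 - (5 + 21)*15 = 2861 - 26*15 = 2861 - 1*390 = 2861 - 390 = 2471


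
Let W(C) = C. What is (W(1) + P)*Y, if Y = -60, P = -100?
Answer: 5940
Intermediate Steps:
(W(1) + P)*Y = (1 - 100)*(-60) = -99*(-60) = 5940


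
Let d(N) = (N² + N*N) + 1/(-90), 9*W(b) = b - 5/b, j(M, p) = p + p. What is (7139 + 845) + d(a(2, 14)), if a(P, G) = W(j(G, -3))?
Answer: 29104042/3645 ≈ 7984.6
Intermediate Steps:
j(M, p) = 2*p
W(b) = -5/(9*b) + b/9 (W(b) = (b - 5/b)/9 = -5/(9*b) + b/9)
a(P, G) = -31/54 (a(P, G) = (-5 + (2*(-3))²)/(9*((2*(-3)))) = (⅑)*(-5 + (-6)²)/(-6) = (⅑)*(-⅙)*(-5 + 36) = (⅑)*(-⅙)*31 = -31/54)
d(N) = -1/90 + 2*N² (d(N) = (N² + N²) - 1/90 = 2*N² - 1/90 = -1/90 + 2*N²)
(7139 + 845) + d(a(2, 14)) = (7139 + 845) + (-1/90 + 2*(-31/54)²) = 7984 + (-1/90 + 2*(961/2916)) = 7984 + (-1/90 + 961/1458) = 7984 + 2362/3645 = 29104042/3645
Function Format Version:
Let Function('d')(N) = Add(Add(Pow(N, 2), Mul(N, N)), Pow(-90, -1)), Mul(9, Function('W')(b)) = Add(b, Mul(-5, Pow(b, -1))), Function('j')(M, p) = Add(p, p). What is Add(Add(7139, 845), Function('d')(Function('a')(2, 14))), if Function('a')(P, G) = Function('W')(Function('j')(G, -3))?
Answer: Rational(29104042, 3645) ≈ 7984.6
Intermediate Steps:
Function('j')(M, p) = Mul(2, p)
Function('W')(b) = Add(Mul(Rational(-5, 9), Pow(b, -1)), Mul(Rational(1, 9), b)) (Function('W')(b) = Mul(Rational(1, 9), Add(b, Mul(-5, Pow(b, -1)))) = Add(Mul(Rational(-5, 9), Pow(b, -1)), Mul(Rational(1, 9), b)))
Function('a')(P, G) = Rational(-31, 54) (Function('a')(P, G) = Mul(Rational(1, 9), Pow(Mul(2, -3), -1), Add(-5, Pow(Mul(2, -3), 2))) = Mul(Rational(1, 9), Pow(-6, -1), Add(-5, Pow(-6, 2))) = Mul(Rational(1, 9), Rational(-1, 6), Add(-5, 36)) = Mul(Rational(1, 9), Rational(-1, 6), 31) = Rational(-31, 54))
Function('d')(N) = Add(Rational(-1, 90), Mul(2, Pow(N, 2))) (Function('d')(N) = Add(Add(Pow(N, 2), Pow(N, 2)), Rational(-1, 90)) = Add(Mul(2, Pow(N, 2)), Rational(-1, 90)) = Add(Rational(-1, 90), Mul(2, Pow(N, 2))))
Add(Add(7139, 845), Function('d')(Function('a')(2, 14))) = Add(Add(7139, 845), Add(Rational(-1, 90), Mul(2, Pow(Rational(-31, 54), 2)))) = Add(7984, Add(Rational(-1, 90), Mul(2, Rational(961, 2916)))) = Add(7984, Add(Rational(-1, 90), Rational(961, 1458))) = Add(7984, Rational(2362, 3645)) = Rational(29104042, 3645)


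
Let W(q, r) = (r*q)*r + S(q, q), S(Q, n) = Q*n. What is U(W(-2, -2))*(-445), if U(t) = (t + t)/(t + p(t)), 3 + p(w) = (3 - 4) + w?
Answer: -890/3 ≈ -296.67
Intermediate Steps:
p(w) = -4 + w (p(w) = -3 + ((3 - 4) + w) = -3 + (-1 + w) = -4 + w)
W(q, r) = q² + q*r² (W(q, r) = (r*q)*r + q*q = (q*r)*r + q² = q*r² + q² = q² + q*r²)
U(t) = 2*t/(-4 + 2*t) (U(t) = (t + t)/(t + (-4 + t)) = (2*t)/(-4 + 2*t) = 2*t/(-4 + 2*t))
U(W(-2, -2))*(-445) = ((-2*(-2 + (-2)²))/(-2 - 2*(-2 + (-2)²)))*(-445) = ((-2*(-2 + 4))/(-2 - 2*(-2 + 4)))*(-445) = ((-2*2)/(-2 - 2*2))*(-445) = -4/(-2 - 4)*(-445) = -4/(-6)*(-445) = -4*(-⅙)*(-445) = (⅔)*(-445) = -890/3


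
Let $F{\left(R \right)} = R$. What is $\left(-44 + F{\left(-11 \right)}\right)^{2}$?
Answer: $3025$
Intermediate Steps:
$\left(-44 + F{\left(-11 \right)}\right)^{2} = \left(-44 - 11\right)^{2} = \left(-55\right)^{2} = 3025$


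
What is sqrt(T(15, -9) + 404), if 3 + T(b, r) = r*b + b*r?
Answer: sqrt(131) ≈ 11.446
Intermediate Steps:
T(b, r) = -3 + 2*b*r (T(b, r) = -3 + (r*b + b*r) = -3 + (b*r + b*r) = -3 + 2*b*r)
sqrt(T(15, -9) + 404) = sqrt((-3 + 2*15*(-9)) + 404) = sqrt((-3 - 270) + 404) = sqrt(-273 + 404) = sqrt(131)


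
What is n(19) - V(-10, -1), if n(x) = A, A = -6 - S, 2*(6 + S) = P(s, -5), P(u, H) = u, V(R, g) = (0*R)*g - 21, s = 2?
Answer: 20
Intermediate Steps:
V(R, g) = -21 (V(R, g) = 0*g - 21 = 0 - 21 = -21)
S = -5 (S = -6 + (1/2)*2 = -6 + 1 = -5)
A = -1 (A = -6 - 1*(-5) = -6 + 5 = -1)
n(x) = -1
n(19) - V(-10, -1) = -1 - 1*(-21) = -1 + 21 = 20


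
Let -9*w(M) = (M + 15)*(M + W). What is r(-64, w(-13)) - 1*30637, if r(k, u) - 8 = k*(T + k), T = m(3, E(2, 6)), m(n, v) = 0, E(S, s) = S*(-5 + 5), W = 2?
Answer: -26533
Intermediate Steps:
E(S, s) = 0 (E(S, s) = S*0 = 0)
w(M) = -(2 + M)*(15 + M)/9 (w(M) = -(M + 15)*(M + 2)/9 = -(15 + M)*(2 + M)/9 = -(2 + M)*(15 + M)/9)
T = 0
r(k, u) = 8 + k² (r(k, u) = 8 + k*(0 + k) = 8 + k*k = 8 + k²)
r(-64, w(-13)) - 1*30637 = (8 + (-64)²) - 1*30637 = (8 + 4096) - 30637 = 4104 - 30637 = -26533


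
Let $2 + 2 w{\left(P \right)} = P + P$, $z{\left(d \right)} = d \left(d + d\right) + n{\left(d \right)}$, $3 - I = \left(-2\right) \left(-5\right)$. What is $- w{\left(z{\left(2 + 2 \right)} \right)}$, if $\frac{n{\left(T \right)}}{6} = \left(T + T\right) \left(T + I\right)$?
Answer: $113$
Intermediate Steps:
$I = -7$ ($I = 3 - \left(-2\right) \left(-5\right) = 3 - 10 = -7$)
$n{\left(T \right)} = 12 T \left(-7 + T\right)$ ($n{\left(T \right)} = 6 \left(T + T\right) \left(T - 7\right) = 6 \cdot 2 T \left(-7 + T\right) = 12 T \left(-7 + T\right)$)
$z{\left(d \right)} = 2 d^{2} + 12 d \left(-7 + d\right)$ ($z{\left(d \right)} = d \left(d + d\right) + 12 d \left(-7 + d\right) = d 2 d + 12 d \left(-7 + d\right) = 2 d^{2} + 12 d \left(-7 + d\right)$)
$w{\left(P \right)} = -1 + P$ ($w{\left(P \right)} = -1 + \frac{P + P}{2} = -1 + \frac{2 P}{2} = -1 + P$)
$- w{\left(z{\left(2 + 2 \right)} \right)} = - (-1 + 14 \left(2 + 2\right) \left(-6 + \left(2 + 2\right)\right)) = - (-1 + 14 \cdot 4 \left(-6 + 4\right)) = - (-1 + 14 \cdot 4 \left(-2\right)) = - (-1 - 112) = \left(-1\right) \left(-113\right) = 113$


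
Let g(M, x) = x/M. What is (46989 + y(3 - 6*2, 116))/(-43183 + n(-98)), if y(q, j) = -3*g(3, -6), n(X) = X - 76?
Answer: -46995/43357 ≈ -1.0839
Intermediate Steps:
n(X) = -76 + X
y(q, j) = 6 (y(q, j) = -(-18)/3 = -3*(-2) = 6)
(46989 + y(3 - 6*2, 116))/(-43183 + n(-98)) = (46989 + 6)/(-43183 + (-76 - 98)) = 46995/(-43183 - 174) = 46995/(-43357) = 46995*(-1/43357) = -46995/43357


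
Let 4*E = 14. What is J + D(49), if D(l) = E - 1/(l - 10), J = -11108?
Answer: -866153/78 ≈ -11105.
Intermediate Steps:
E = 7/2 (E = (1/4)*14 = 7/2 ≈ 3.5000)
D(l) = 7/2 - 1/(-10 + l) (D(l) = 7/2 - 1/(l - 10) = 7/2 - 1/(-10 + l))
J + D(49) = -11108 + (-72 + 7*49)/(2*(-10 + 49)) = -11108 + (1/2)*(-72 + 343)/39 = -11108 + (1/2)*(1/39)*271 = -11108 + 271/78 = -866153/78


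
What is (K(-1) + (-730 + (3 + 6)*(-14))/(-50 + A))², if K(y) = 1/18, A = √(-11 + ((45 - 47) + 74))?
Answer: 7552616225/23794884 + 73505576*√61/5948721 ≈ 413.91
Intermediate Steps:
A = √61 (A = √(-11 + (-2 + 74)) = √(-11 + 72) = √61 ≈ 7.8102)
K(y) = 1/18
(K(-1) + (-730 + (3 + 6)*(-14))/(-50 + A))² = (1/18 + (-730 + (3 + 6)*(-14))/(-50 + √61))² = (1/18 + (-730 + 9*(-14))/(-50 + √61))² = (1/18 + (-730 - 126)/(-50 + √61))² = (1/18 - 856/(-50 + √61))²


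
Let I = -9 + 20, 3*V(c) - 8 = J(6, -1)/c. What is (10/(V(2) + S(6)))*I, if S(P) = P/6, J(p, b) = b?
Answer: 220/7 ≈ 31.429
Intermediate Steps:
V(c) = 8/3 - 1/(3*c) (V(c) = 8/3 + (-1/c)/3 = 8/3 - 1/(3*c))
S(P) = P/6 (S(P) = P*(⅙) = P/6)
I = 11
(10/(V(2) + S(6)))*I = (10/((⅓)*(-1 + 8*2)/2 + (⅙)*6))*11 = (10/((⅓)*(½)*(-1 + 16) + 1))*11 = (10/((⅓)*(½)*15 + 1))*11 = (10/(5/2 + 1))*11 = (10/(7/2))*11 = ((2/7)*10)*11 = (20/7)*11 = 220/7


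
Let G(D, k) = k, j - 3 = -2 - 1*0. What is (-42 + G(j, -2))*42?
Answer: -1848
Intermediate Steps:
j = 1 (j = 3 + (-2 - 1*0) = 3 + (-2 + 0) = 3 - 2 = 1)
(-42 + G(j, -2))*42 = (-42 - 2)*42 = -44*42 = -1848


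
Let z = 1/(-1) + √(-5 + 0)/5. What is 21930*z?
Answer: -21930 + 4386*I*√5 ≈ -21930.0 + 9807.4*I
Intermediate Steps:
z = -1 + I*√5/5 (z = 1*(-1) + √(-5)*(⅕) = -1 + (I*√5)*(⅕) = -1 + I*√5/5 ≈ -1.0 + 0.44721*I)
21930*z = 21930*(-1 + I*√5/5) = -21930 + 4386*I*√5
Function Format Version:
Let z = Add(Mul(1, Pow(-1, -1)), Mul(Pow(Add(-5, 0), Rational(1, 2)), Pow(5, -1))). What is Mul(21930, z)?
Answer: Add(-21930, Mul(4386, I, Pow(5, Rational(1, 2)))) ≈ Add(-21930., Mul(9807.4, I))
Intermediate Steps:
z = Add(-1, Mul(Rational(1, 5), I, Pow(5, Rational(1, 2)))) (z = Add(Mul(1, -1), Mul(Pow(-5, Rational(1, 2)), Rational(1, 5))) = Add(-1, Mul(Mul(I, Pow(5, Rational(1, 2))), Rational(1, 5))) = Add(-1, Mul(Rational(1, 5), I, Pow(5, Rational(1, 2)))) ≈ Add(-1.0000, Mul(0.44721, I)))
Mul(21930, z) = Mul(21930, Add(-1, Mul(Rational(1, 5), I, Pow(5, Rational(1, 2))))) = Add(-21930, Mul(4386, I, Pow(5, Rational(1, 2))))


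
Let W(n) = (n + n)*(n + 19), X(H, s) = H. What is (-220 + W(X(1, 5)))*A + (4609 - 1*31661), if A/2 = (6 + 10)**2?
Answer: -119212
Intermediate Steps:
A = 512 (A = 2*(6 + 10)**2 = 2*16**2 = 2*256 = 512)
W(n) = 2*n*(19 + n) (W(n) = (2*n)*(19 + n) = 2*n*(19 + n))
(-220 + W(X(1, 5)))*A + (4609 - 1*31661) = (-220 + 2*1*(19 + 1))*512 + (4609 - 1*31661) = (-220 + 2*1*20)*512 + (4609 - 31661) = (-220 + 40)*512 - 27052 = -180*512 - 27052 = -92160 - 27052 = -119212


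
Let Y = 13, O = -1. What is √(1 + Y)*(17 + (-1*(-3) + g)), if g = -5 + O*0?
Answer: 15*√14 ≈ 56.125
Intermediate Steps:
g = -5 (g = -5 - 1*0 = -5 + 0 = -5)
√(1 + Y)*(17 + (-1*(-3) + g)) = √(1 + 13)*(17 + (-1*(-3) - 5)) = √14*(17 + (3 - 5)) = √14*(17 - 2) = √14*15 = 15*√14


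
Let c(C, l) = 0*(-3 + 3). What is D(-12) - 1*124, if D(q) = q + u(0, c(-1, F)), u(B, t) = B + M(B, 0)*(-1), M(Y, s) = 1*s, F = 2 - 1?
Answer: -136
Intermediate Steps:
F = 1
M(Y, s) = s
c(C, l) = 0 (c(C, l) = 0*0 = 0)
u(B, t) = B (u(B, t) = B + 0*(-1) = B + 0 = B)
D(q) = q (D(q) = q + 0 = q)
D(-12) - 1*124 = -12 - 1*124 = -12 - 124 = -136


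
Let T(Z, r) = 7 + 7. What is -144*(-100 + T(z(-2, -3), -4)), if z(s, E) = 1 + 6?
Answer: 12384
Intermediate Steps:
z(s, E) = 7
T(Z, r) = 14
-144*(-100 + T(z(-2, -3), -4)) = -144*(-100 + 14) = -144*(-86) = 12384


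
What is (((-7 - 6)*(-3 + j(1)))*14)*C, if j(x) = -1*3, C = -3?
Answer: -3276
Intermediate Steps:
j(x) = -3
(((-7 - 6)*(-3 + j(1)))*14)*C = (((-7 - 6)*(-3 - 3))*14)*(-3) = (-13*(-6)*14)*(-3) = (78*14)*(-3) = 1092*(-3) = -3276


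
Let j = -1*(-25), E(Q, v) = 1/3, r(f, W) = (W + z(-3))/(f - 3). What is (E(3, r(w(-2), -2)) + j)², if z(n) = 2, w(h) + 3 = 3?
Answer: 5776/9 ≈ 641.78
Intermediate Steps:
w(h) = 0 (w(h) = -3 + 3 = 0)
r(f, W) = (2 + W)/(-3 + f) (r(f, W) = (W + 2)/(f - 3) = (2 + W)/(-3 + f))
E(Q, v) = ⅓
j = 25
(E(3, r(w(-2), -2)) + j)² = (⅓ + 25)² = (76/3)² = 5776/9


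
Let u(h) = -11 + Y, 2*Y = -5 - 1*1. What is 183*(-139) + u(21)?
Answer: -25451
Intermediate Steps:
Y = -3 (Y = (-5 - 1*1)/2 = (-5 - 1)/2 = (½)*(-6) = -3)
u(h) = -14 (u(h) = -11 - 3 = -14)
183*(-139) + u(21) = 183*(-139) - 14 = -25437 - 14 = -25451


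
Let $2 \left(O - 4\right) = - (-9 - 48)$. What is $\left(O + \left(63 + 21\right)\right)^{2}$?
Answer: $\frac{54289}{4} \approx 13572.0$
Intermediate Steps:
$O = \frac{65}{2}$ ($O = 4 + \frac{\left(-1\right) \left(-9 - 48\right)}{2} = 4 + \frac{\left(-1\right) \left(-57\right)}{2} = 4 + \frac{1}{2} \cdot 57 = 4 + \frac{57}{2} = \frac{65}{2} \approx 32.5$)
$\left(O + \left(63 + 21\right)\right)^{2} = \left(\frac{65}{2} + \left(63 + 21\right)\right)^{2} = \left(\frac{65}{2} + 84\right)^{2} = \left(\frac{233}{2}\right)^{2} = \frac{54289}{4}$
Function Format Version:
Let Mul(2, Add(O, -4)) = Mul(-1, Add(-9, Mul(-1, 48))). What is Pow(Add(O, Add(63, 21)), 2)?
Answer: Rational(54289, 4) ≈ 13572.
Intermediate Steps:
O = Rational(65, 2) (O = Add(4, Mul(Rational(1, 2), Mul(-1, Add(-9, Mul(-1, 48))))) = Add(4, Mul(Rational(1, 2), Mul(-1, Add(-9, -48)))) = Add(4, Mul(Rational(1, 2), Mul(-1, -57))) = Add(4, Mul(Rational(1, 2), 57)) = Add(4, Rational(57, 2)) = Rational(65, 2) ≈ 32.500)
Pow(Add(O, Add(63, 21)), 2) = Pow(Add(Rational(65, 2), Add(63, 21)), 2) = Pow(Add(Rational(65, 2), 84), 2) = Pow(Rational(233, 2), 2) = Rational(54289, 4)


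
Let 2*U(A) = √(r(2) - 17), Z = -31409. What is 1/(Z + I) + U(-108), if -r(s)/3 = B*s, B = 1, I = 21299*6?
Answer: 1/96385 + I*√23/2 ≈ 1.0375e-5 + 2.3979*I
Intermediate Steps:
I = 127794
r(s) = -3*s
U(A) = I*√23/2 (U(A) = √(-3*2 - 17)/2 = √(-6 - 17)/2 = √(-23)/2 = (I*√23)/2 = I*√23/2)
1/(Z + I) + U(-108) = 1/(-31409 + 127794) + I*√23/2 = 1/96385 + I*√23/2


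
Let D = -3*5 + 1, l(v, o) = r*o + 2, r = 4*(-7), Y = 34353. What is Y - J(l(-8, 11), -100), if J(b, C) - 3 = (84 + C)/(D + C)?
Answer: 1957942/57 ≈ 34350.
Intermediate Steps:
r = -28
l(v, o) = 2 - 28*o (l(v, o) = -28*o + 2 = 2 - 28*o)
D = -14 (D = -15 + 1 = -14)
J(b, C) = 3 + (84 + C)/(-14 + C)
Y - J(l(-8, 11), -100) = 34353 - 2*(21 + 2*(-100))/(-14 - 100) = 34353 - 2*(21 - 200)/(-114) = 34353 - 2*(-1)*(-179)/114 = 34353 - 1*179/57 = 34353 - 179/57 = 1957942/57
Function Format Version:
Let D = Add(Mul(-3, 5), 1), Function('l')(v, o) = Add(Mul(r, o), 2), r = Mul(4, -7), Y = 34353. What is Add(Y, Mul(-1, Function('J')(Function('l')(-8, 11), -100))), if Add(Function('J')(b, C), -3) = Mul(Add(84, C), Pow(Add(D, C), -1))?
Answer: Rational(1957942, 57) ≈ 34350.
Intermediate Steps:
r = -28
Function('l')(v, o) = Add(2, Mul(-28, o)) (Function('l')(v, o) = Add(Mul(-28, o), 2) = Add(2, Mul(-28, o)))
D = -14 (D = Add(-15, 1) = -14)
Function('J')(b, C) = Add(3, Mul(Pow(Add(-14, C), -1), Add(84, C))) (Function('J')(b, C) = Add(3, Mul(Add(84, C), Pow(Add(-14, C), -1))) = Add(3, Mul(Pow(Add(-14, C), -1), Add(84, C))))
Add(Y, Mul(-1, Function('J')(Function('l')(-8, 11), -100))) = Add(34353, Mul(-1, Mul(2, Pow(Add(-14, -100), -1), Add(21, Mul(2, -100))))) = Add(34353, Mul(-1, Mul(2, Pow(-114, -1), Add(21, -200)))) = Add(34353, Mul(-1, Mul(2, Rational(-1, 114), -179))) = Add(34353, Mul(-1, Rational(179, 57))) = Add(34353, Rational(-179, 57)) = Rational(1957942, 57)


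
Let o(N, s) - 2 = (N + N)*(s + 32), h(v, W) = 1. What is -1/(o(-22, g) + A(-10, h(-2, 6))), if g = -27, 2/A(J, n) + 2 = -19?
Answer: 21/4580 ≈ 0.0045852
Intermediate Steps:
A(J, n) = -2/21 (A(J, n) = 2/(-2 - 19) = 2/(-21) = 2*(-1/21) = -2/21)
o(N, s) = 2 + 2*N*(32 + s) (o(N, s) = 2 + (N + N)*(s + 32) = 2 + (2*N)*(32 + s) = 2 + 2*N*(32 + s))
-1/(o(-22, g) + A(-10, h(-2, 6))) = -1/((2 + 64*(-22) + 2*(-22)*(-27)) - 2/21) = -1/((2 - 1408 + 1188) - 2/21) = -1/(-218 - 2/21) = -1/(-4580/21) = -1*(-21/4580) = 21/4580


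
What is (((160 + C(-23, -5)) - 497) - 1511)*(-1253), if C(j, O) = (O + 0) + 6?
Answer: 2314291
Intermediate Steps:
C(j, O) = 6 + O (C(j, O) = O + 6 = 6 + O)
(((160 + C(-23, -5)) - 497) - 1511)*(-1253) = (((160 + (6 - 5)) - 497) - 1511)*(-1253) = (((160 + 1) - 497) - 1511)*(-1253) = ((161 - 497) - 1511)*(-1253) = (-336 - 1511)*(-1253) = -1847*(-1253) = 2314291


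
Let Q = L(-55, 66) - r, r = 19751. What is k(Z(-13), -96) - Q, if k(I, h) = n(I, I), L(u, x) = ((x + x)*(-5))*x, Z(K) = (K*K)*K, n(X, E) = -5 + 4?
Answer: 63310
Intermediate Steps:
n(X, E) = -1
Z(K) = K³ (Z(K) = K²*K = K³)
L(u, x) = -10*x² (L(u, x) = ((2*x)*(-5))*x = (-10*x)*x = -10*x²)
k(I, h) = -1
Q = -63311 (Q = -10*66² - 1*19751 = -10*4356 - 19751 = -43560 - 19751 = -63311)
k(Z(-13), -96) - Q = -1 - 1*(-63311) = -1 + 63311 = 63310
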